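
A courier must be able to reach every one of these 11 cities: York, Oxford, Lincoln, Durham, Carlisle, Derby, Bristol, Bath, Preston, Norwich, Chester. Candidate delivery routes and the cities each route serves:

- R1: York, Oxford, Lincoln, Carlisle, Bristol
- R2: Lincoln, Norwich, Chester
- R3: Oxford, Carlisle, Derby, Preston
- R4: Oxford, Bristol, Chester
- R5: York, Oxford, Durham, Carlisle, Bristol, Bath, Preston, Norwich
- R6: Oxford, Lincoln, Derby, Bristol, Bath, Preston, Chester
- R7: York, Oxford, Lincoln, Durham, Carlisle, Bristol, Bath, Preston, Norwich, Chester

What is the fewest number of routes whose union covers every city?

R3, R7 together cover {York, Oxford, Lincoln, Durham, Carlisle, Derby, Bristol, Bath, Preston, Norwich, Chester} — every city.
No single route contains all 11 cities, so 2 is optimal.

2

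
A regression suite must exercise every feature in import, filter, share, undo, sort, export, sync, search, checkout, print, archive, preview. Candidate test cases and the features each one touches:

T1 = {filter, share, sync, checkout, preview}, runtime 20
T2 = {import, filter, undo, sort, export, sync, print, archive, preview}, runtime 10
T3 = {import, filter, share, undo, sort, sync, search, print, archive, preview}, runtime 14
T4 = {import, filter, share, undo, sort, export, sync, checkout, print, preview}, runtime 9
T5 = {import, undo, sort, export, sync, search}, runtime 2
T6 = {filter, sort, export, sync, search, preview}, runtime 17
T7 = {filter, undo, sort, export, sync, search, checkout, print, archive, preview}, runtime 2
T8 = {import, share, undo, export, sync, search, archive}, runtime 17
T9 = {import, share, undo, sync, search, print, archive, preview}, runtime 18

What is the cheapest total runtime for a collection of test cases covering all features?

11

T4, T7 cover every feature at runtime 9 + 2 = 11.
Any cover uses at least 2 test cases; among all covering selections none totals below 11.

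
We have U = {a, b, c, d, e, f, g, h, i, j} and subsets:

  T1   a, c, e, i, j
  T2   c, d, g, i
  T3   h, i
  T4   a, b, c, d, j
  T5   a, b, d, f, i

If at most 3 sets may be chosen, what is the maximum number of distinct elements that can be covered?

9

Choosing T1, T2, T5 covers {a, b, c, d, e, f, g, i, j} — 9 elements.
No choice of 3 sets does better; here h is left uncovered.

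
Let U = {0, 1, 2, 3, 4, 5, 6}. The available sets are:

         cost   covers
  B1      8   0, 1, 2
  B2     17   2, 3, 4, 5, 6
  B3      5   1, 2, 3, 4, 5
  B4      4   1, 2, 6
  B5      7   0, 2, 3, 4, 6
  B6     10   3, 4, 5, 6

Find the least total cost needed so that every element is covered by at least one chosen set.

B3, B5 cover every element at cost 5 + 7 = 12.
Any cover uses at least 2 sets; among all covering selections none totals below 12.

12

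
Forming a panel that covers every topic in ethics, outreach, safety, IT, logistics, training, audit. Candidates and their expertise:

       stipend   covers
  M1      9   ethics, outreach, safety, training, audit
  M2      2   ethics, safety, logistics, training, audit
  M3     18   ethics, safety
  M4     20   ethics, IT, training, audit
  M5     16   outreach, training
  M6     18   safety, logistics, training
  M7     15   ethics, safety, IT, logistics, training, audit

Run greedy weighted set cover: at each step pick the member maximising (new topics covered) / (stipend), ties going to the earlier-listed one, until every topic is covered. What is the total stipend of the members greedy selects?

Pick 1: M2 adds 5 new (ethics, safety, logistics, training, audit) at stipend 2 (ratio 5/2).
Pick 2: M1 adds 1 new (outreach) at stipend 9 (ratio 1/9).
Pick 3: M7 adds 1 new (IT) at stipend 15 (ratio 1/15).
Greedy total stipend: 2 + 9 + 15 = 26. (The true optimum is 24, so greedy overshoots here.)

26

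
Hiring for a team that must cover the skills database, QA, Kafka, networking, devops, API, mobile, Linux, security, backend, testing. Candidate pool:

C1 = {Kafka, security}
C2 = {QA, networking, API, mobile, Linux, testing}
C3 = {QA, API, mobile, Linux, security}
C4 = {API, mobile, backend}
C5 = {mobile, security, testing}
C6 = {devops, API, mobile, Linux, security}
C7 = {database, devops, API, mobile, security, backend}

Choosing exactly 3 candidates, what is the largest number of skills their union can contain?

11

Choosing C1, C2, C7 covers {database, QA, Kafka, networking, devops, API, mobile, Linux, security, backend, testing} — 11 skills.
That is all 11 skills.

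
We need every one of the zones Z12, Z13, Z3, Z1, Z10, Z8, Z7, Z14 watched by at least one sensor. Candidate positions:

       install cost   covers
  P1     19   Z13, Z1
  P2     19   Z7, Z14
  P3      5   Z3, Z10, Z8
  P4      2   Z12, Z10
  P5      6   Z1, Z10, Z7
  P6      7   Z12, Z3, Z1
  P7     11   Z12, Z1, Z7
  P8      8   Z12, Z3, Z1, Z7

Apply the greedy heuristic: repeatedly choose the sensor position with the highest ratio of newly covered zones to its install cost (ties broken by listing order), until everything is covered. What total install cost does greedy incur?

Pick 1: P4 adds 2 new (Z12, Z10) at install cost 2 (ratio 2/2).
Pick 2: P3 adds 2 new (Z3, Z8) at install cost 5 (ratio 2/5).
Pick 3: P5 adds 2 new (Z1, Z7) at install cost 6 (ratio 2/6).
Pick 4: P1 adds 1 new (Z13) at install cost 19 (ratio 1/19).
Pick 5: P2 adds 1 new (Z14) at install cost 19 (ratio 1/19).
Greedy total install cost: 2 + 5 + 6 + 19 + 19 = 51. (The true optimum is 45, so greedy overshoots here.)

51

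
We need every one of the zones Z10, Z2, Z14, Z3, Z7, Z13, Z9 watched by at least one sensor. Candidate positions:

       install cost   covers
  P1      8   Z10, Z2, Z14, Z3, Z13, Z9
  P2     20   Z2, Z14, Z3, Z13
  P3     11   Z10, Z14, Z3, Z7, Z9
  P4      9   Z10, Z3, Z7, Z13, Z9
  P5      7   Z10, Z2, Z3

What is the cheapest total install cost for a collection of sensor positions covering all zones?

P1, P4 cover every zone at install cost 8 + 9 = 17.
Any cover uses at least 2 sensor positions; among all covering selections none totals below 17.

17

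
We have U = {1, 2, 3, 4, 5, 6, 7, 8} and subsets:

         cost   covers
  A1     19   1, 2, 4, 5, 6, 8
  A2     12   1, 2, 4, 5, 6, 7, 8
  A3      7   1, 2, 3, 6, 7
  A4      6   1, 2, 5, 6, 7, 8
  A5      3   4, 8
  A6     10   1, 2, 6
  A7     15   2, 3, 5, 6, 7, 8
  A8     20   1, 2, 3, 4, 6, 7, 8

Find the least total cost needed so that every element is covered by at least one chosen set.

16

A3, A4, A5 cover every element at cost 7 + 6 + 3 = 16.
Any cover uses at least 2 sets; among all covering selections none totals below 16.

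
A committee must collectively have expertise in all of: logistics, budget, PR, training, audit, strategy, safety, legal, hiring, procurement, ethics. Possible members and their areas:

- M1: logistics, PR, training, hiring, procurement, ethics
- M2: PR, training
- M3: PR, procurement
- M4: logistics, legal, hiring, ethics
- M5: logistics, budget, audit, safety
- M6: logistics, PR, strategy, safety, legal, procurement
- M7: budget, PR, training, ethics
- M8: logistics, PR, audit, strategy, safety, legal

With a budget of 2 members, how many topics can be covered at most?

10

Choosing M1, M8 covers {logistics, PR, training, audit, strategy, safety, legal, hiring, procurement, ethics} — 10 topics.
No choice of 2 members does better; here budget is left uncovered.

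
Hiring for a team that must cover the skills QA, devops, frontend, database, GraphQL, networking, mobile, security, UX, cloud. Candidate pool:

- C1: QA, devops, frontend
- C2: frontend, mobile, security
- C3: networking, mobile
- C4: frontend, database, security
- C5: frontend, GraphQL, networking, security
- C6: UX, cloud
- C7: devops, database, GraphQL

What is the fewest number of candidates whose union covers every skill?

5

C1, C2, C3, C6, C7 together cover {QA, devops, frontend, database, GraphQL, networking, mobile, security, UX, cloud} — every skill.
No 4 of the 7 candidates cover everything (all 35 size-4 selections fall short), so 5 is minimum.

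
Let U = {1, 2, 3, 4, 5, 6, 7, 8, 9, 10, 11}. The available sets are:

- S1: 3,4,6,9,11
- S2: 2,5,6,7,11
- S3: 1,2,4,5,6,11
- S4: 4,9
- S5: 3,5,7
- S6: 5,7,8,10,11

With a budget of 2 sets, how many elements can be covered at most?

Choosing S1, S6 covers {3, 4, 5, 6, 7, 8, 9, 10, 11} — 9 elements.
No choice of 2 sets does better; here 1, 2 are left uncovered.

9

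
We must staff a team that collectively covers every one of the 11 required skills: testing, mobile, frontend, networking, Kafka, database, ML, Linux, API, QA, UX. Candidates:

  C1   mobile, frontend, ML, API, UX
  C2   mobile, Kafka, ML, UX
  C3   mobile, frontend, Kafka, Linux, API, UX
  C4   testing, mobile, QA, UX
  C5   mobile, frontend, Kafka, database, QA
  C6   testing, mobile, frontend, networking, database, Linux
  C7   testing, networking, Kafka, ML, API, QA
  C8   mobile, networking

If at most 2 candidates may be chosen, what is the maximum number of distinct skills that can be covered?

10

Choosing C3, C7 covers {testing, mobile, frontend, networking, Kafka, ML, Linux, API, QA, UX} — 10 skills.
No choice of 2 candidates does better; here database is left uncovered.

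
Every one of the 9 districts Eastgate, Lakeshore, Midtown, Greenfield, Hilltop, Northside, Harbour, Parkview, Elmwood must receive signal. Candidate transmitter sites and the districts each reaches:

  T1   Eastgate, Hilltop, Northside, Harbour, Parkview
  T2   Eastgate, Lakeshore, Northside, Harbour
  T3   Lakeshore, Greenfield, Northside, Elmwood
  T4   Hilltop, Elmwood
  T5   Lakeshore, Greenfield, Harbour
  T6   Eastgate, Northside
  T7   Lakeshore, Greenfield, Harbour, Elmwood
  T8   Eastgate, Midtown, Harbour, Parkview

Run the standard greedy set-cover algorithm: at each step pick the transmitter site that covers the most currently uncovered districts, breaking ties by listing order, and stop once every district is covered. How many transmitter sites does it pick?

3

Pick 1: T1 covers 5 new districts (Eastgate, Hilltop, Northside, Harbour, Parkview).
Pick 2: T3 covers 3 new districts (Lakeshore, Greenfield, Elmwood).
Pick 3: T8 covers 1 new districts (Midtown).
Greedy uses 3 transmitter sites.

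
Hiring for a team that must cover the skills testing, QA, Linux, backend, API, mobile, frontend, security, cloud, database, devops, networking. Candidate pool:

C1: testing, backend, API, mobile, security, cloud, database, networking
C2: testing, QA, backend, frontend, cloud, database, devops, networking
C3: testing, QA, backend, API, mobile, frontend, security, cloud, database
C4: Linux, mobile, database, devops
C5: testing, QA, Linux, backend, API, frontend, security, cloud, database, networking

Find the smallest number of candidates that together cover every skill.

C4, C5 together cover {testing, QA, Linux, backend, API, mobile, frontend, security, cloud, database, devops, networking} — every skill.
No single candidate contains all 12 skills, so 2 is optimal.

2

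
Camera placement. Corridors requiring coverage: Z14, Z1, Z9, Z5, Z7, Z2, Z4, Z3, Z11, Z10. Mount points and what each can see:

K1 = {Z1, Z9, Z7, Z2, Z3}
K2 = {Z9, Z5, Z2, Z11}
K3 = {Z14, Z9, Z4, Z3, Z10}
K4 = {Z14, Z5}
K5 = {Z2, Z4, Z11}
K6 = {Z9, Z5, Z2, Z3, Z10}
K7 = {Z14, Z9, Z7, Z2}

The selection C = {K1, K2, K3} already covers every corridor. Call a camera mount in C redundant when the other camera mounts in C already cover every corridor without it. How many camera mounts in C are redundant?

Drop K1: Z1, Z7 uncovered — not redundant.
Drop K2: Z5, Z11 uncovered — not redundant.
Drop K3: Z14, Z4, Z10 uncovered — not redundant.
None of the camera mounts in C is redundant.

0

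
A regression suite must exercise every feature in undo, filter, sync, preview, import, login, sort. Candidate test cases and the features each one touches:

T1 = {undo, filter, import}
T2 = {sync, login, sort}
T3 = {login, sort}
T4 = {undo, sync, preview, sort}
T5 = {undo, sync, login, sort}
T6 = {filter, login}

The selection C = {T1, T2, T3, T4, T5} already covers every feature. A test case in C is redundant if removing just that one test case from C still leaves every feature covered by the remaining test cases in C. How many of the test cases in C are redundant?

3

Drop T1: filter, import uncovered — not redundant.
Drop T2: the rest still cover every feature — redundant.
Drop T3: the rest still cover every feature — redundant.
Drop T4: preview uncovered — not redundant.
Drop T5: the rest still cover every feature — redundant.
3 redundant: T2, T3, T5.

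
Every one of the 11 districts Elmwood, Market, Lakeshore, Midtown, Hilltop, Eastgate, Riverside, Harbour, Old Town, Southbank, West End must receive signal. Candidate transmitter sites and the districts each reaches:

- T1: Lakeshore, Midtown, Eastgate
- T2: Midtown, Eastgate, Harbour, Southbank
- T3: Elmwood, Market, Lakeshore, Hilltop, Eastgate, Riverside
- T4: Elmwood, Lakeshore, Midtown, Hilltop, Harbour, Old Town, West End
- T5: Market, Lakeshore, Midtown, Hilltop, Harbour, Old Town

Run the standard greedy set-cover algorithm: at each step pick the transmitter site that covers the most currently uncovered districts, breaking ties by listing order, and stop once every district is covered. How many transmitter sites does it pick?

Pick 1: T4 covers 7 new districts (Elmwood, Lakeshore, Midtown, Hilltop, Harbour, Old Town, West End).
Pick 2: T3 covers 3 new districts (Market, Eastgate, Riverside).
Pick 3: T2 covers 1 new districts (Southbank).
Greedy uses 3 transmitter sites.

3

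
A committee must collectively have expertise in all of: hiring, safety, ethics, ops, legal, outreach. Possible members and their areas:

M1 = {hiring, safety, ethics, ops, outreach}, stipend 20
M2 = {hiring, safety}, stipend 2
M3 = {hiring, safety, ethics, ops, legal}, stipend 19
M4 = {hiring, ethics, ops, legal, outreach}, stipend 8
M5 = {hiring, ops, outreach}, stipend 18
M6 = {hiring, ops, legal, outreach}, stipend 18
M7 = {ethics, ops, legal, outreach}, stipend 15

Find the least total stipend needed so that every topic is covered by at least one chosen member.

10

M2, M4 cover every topic at stipend 2 + 8 = 10.
Any cover uses at least 2 members; among all covering selections none totals below 10.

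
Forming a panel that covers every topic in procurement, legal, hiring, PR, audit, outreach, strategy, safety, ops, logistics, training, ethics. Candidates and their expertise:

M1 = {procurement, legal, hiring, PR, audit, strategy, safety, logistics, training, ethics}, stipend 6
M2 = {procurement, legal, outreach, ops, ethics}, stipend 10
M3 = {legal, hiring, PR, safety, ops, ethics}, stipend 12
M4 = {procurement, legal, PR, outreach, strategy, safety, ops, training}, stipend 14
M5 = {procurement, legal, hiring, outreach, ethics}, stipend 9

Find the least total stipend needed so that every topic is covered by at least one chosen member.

16

M1, M2 cover every topic at stipend 6 + 10 = 16.
Any cover uses at least 2 members; among all covering selections none totals below 16.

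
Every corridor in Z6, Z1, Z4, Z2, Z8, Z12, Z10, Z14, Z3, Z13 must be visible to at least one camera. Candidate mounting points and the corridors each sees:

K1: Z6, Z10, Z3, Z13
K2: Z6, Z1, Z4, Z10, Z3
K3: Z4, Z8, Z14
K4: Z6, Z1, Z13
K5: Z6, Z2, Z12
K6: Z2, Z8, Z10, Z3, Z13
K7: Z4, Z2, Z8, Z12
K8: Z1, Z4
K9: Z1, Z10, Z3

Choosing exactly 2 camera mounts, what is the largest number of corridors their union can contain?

Choosing K1, K7 covers {Z6, Z4, Z2, Z8, Z12, Z10, Z3, Z13} — 8 corridors.
No choice of 2 camera mounts does better; here Z1, Z14 are left uncovered.

8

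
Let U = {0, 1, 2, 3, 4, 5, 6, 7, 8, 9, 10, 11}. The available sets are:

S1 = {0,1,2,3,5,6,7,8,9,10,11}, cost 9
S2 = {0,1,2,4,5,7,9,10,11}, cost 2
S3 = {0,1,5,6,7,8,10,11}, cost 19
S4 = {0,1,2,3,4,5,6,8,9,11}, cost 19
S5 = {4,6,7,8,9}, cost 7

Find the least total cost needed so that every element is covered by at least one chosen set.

11

S1, S2 cover every element at cost 9 + 2 = 11.
Any cover uses at least 2 sets; among all covering selections none totals below 11.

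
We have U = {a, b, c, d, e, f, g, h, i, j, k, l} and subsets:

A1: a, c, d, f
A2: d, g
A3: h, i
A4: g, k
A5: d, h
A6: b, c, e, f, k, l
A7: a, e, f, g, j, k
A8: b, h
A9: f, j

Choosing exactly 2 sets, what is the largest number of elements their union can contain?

Choosing A6, A7 covers {a, b, c, e, f, g, j, k, l} — 9 elements.
No choice of 2 sets does better; here d, h, i are left uncovered.

9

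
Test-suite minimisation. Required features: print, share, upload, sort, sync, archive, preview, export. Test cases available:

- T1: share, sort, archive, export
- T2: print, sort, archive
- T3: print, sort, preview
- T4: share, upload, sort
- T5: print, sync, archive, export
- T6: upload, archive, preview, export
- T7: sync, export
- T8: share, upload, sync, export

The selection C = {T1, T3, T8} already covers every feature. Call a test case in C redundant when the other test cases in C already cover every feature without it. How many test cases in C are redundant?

Drop T1: archive uncovered — not redundant.
Drop T3: print, preview uncovered — not redundant.
Drop T8: upload, sync uncovered — not redundant.
None of the test cases in C is redundant.

0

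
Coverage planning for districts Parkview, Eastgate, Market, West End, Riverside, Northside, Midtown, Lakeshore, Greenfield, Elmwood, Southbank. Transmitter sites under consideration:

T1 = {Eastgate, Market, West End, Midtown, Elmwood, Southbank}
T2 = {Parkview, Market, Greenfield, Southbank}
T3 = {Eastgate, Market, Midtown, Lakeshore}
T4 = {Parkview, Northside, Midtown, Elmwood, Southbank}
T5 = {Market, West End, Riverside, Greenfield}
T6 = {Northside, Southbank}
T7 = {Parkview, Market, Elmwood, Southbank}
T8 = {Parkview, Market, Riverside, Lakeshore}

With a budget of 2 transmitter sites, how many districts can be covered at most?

9

Choosing T1, T8 covers {Parkview, Eastgate, Market, West End, Riverside, Midtown, Lakeshore, Elmwood, Southbank} — 9 districts.
No choice of 2 transmitter sites does better; here Northside, Greenfield are left uncovered.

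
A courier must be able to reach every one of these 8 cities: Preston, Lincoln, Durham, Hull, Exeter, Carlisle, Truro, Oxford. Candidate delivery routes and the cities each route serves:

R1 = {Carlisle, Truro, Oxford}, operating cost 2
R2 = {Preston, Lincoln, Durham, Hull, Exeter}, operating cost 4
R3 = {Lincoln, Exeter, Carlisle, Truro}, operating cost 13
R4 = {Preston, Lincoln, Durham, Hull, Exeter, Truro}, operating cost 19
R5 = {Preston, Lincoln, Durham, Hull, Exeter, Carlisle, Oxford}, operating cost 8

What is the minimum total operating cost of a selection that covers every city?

6

R1, R2 cover every city at operating cost 2 + 4 = 6.
Any cover uses at least 2 routes; among all covering selections none totals below 6.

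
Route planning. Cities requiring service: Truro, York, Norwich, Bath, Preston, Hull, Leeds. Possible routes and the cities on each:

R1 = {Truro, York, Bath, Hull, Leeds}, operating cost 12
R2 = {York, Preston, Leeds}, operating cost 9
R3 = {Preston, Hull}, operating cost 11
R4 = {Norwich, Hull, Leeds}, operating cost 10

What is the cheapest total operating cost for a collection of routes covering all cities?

R1, R2, R4 cover every city at operating cost 12 + 9 + 10 = 31.
Any cover uses at least 3 routes; among all covering selections none totals below 31.

31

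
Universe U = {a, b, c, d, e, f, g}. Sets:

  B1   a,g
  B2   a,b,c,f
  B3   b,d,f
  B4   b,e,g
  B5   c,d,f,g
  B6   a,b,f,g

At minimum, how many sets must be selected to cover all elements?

B1, B4, B5 together cover {a, b, c, d, e, f, g} — every element.
No 2 of the 6 sets cover everything (all 15 pairs fall short), so 3 is minimum.

3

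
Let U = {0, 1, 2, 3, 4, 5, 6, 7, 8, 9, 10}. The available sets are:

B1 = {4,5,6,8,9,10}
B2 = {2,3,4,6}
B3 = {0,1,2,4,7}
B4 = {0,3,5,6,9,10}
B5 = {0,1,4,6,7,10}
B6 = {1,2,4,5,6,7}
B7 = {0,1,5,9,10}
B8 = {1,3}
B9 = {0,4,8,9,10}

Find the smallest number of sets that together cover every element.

B1, B2, B3 together cover {0, 1, 2, 3, 4, 5, 6, 7, 8, 9, 10} — every element.
No 2 of the 9 sets cover everything (all 36 pairs fall short), so 3 is minimum.

3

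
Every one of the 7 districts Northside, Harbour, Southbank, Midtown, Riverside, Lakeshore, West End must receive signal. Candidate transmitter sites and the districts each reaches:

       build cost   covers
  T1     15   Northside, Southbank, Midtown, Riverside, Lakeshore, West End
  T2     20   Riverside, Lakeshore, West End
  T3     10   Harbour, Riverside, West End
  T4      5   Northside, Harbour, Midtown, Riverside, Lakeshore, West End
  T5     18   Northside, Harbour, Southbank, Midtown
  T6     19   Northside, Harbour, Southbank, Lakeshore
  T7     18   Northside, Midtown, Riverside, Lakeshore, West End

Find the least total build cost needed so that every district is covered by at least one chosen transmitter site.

T1, T4 cover every district at build cost 15 + 5 = 20.
Any cover uses at least 2 transmitter sites; among all covering selections none totals below 20.

20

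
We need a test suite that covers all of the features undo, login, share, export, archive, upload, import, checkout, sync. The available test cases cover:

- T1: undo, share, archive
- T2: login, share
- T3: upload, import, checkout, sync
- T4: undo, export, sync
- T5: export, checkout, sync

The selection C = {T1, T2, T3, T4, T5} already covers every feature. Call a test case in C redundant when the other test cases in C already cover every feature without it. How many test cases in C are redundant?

2

Drop T1: archive uncovered — not redundant.
Drop T2: login uncovered — not redundant.
Drop T3: upload, import uncovered — not redundant.
Drop T4: the rest still cover every feature — redundant.
Drop T5: the rest still cover every feature — redundant.
2 redundant: T4, T5.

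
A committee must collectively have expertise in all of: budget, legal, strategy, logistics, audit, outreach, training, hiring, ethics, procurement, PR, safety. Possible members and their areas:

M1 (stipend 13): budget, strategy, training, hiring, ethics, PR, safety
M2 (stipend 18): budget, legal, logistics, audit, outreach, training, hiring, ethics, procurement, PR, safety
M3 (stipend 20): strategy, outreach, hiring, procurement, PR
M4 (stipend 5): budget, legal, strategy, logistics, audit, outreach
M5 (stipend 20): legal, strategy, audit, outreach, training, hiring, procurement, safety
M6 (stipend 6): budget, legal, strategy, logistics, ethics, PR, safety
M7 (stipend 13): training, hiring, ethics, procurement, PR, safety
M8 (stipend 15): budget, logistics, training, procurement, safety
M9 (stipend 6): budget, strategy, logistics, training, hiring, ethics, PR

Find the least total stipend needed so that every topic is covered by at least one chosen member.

M4, M7 cover every topic at stipend 5 + 13 = 18.
Any cover uses at least 2 members; among all covering selections none totals below 18.
Greedy by coverage-per-stipend would pick M4, M9, M6, M7 for 30 — worse than the optimum 18.

18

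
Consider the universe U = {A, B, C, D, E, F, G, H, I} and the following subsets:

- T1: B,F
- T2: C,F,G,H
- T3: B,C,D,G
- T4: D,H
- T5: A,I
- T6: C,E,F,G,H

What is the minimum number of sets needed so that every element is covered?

3

T3, T5, T6 together cover {A, B, C, D, E, F, G, H, I} — every element.
No 2 of the 6 sets cover everything (all 15 pairs fall short), so 3 is minimum.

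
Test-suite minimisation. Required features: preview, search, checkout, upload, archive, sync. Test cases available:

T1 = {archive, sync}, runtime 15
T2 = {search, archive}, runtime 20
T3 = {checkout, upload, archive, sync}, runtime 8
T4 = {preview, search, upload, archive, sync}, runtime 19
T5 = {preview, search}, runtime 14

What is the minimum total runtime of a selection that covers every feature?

T3, T5 cover every feature at runtime 8 + 14 = 22.
Any cover uses at least 2 test cases; among all covering selections none totals below 22.

22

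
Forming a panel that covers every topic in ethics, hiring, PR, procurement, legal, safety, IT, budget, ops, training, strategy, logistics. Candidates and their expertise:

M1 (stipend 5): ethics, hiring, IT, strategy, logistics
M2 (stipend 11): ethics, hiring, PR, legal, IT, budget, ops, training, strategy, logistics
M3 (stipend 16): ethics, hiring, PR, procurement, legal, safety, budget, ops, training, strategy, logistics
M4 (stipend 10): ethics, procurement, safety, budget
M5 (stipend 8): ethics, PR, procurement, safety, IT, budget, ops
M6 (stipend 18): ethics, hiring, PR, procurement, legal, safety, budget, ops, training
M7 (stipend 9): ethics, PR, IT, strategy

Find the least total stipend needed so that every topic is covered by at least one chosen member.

19

M2, M5 cover every topic at stipend 11 + 8 = 19.
Any cover uses at least 2 members; among all covering selections none totals below 19.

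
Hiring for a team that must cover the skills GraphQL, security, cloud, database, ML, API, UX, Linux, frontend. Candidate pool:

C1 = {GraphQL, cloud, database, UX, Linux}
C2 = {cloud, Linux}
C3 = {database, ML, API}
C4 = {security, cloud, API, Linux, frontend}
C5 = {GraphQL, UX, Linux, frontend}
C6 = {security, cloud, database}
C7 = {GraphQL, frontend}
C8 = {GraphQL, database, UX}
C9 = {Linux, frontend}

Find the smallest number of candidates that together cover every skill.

C1, C3, C4 together cover {GraphQL, security, cloud, database, ML, API, UX, Linux, frontend} — every skill.
No 2 of the 9 candidates cover everything (all 36 pairs fall short), so 3 is minimum.

3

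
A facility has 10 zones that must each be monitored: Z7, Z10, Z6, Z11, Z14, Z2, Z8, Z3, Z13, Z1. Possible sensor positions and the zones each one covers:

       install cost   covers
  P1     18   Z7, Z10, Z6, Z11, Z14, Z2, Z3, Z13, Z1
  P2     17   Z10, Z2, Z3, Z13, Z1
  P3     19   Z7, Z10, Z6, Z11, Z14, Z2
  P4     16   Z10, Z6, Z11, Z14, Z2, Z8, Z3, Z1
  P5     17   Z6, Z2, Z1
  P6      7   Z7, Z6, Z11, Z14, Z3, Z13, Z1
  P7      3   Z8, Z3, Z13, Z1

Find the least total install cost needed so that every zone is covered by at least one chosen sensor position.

P1, P7 cover every zone at install cost 18 + 3 = 21.
Any cover uses at least 2 sensor positions; among all covering selections none totals below 21.
Greedy by coverage-per-install cost would pick P7, P6, P4 for 26 — worse than the optimum 21.

21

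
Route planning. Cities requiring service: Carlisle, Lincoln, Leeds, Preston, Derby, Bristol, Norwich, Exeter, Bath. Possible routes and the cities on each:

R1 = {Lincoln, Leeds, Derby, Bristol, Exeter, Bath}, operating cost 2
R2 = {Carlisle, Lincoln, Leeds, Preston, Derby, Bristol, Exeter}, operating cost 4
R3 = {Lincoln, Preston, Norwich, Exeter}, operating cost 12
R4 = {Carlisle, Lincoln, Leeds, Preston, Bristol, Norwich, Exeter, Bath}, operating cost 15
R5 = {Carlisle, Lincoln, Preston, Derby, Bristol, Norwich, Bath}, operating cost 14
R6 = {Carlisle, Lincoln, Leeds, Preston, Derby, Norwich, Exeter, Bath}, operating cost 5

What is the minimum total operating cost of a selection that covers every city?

7

R1, R6 cover every city at operating cost 2 + 5 = 7.
Any cover uses at least 2 routes; among all covering selections none totals below 7.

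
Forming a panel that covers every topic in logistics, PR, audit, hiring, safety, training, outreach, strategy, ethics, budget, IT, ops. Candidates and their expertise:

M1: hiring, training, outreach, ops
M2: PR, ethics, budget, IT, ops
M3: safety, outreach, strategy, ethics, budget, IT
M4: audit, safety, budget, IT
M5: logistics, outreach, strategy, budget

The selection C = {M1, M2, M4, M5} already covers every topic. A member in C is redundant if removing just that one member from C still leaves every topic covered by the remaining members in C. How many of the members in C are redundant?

0

Drop M1: hiring, training uncovered — not redundant.
Drop M2: PR, ethics uncovered — not redundant.
Drop M4: audit, safety uncovered — not redundant.
Drop M5: logistics, strategy uncovered — not redundant.
None of the members in C is redundant.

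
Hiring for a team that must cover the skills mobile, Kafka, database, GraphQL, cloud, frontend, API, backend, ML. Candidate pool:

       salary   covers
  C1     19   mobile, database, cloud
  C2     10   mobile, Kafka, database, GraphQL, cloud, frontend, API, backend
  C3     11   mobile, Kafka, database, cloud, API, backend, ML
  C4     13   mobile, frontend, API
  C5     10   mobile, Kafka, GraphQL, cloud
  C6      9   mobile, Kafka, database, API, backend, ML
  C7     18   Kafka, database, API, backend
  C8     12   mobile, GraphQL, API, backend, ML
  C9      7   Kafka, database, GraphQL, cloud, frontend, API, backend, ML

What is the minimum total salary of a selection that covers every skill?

C6, C9 cover every skill at salary 9 + 7 = 16.
Any cover uses at least 2 candidates; among all covering selections none totals below 16.

16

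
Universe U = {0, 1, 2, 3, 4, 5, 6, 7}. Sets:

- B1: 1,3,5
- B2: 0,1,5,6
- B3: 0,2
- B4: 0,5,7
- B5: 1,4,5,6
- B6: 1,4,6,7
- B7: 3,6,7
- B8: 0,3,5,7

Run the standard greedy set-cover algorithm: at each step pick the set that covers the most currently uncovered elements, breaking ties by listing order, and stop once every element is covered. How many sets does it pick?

4

Pick 1: B2 covers 4 new elements (0, 1, 5, 6).
Pick 2: B6 covers 2 new elements (4, 7).
Pick 3: B1 covers 1 new elements (3).
Pick 4: B3 covers 1 new elements (2).
Greedy uses 4 sets. (The true minimum is 3.)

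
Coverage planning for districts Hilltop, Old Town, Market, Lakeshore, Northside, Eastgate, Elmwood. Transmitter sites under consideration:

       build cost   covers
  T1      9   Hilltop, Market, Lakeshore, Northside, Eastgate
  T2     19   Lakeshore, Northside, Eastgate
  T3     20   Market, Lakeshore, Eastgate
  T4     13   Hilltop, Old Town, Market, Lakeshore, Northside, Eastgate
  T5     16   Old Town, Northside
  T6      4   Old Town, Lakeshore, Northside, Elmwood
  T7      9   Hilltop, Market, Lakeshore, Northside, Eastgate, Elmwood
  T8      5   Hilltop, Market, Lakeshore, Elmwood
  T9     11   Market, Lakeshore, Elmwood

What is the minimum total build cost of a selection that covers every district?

T1, T6 cover every district at build cost 9 + 4 = 13.
Any cover uses at least 2 transmitter sites; among all covering selections none totals below 13.
Greedy by coverage-per-build cost would pick T6, T8, T1 for 18 — worse than the optimum 13.

13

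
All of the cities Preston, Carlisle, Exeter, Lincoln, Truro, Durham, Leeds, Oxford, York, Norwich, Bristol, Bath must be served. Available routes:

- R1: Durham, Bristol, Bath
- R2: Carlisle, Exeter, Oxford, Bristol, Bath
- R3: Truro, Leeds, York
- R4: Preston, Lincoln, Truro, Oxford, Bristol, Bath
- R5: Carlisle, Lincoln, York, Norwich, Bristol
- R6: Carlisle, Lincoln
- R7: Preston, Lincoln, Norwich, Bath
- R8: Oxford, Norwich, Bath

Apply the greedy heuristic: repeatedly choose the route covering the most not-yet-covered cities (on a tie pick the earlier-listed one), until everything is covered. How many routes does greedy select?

5

Pick 1: R4 covers 6 new cities (Preston, Lincoln, Truro, Oxford, Bristol, Bath).
Pick 2: R5 covers 3 new cities (Carlisle, York, Norwich).
Pick 3: R1 covers 1 new cities (Durham).
Pick 4: R2 covers 1 new cities (Exeter).
Pick 5: R3 covers 1 new cities (Leeds).
Greedy uses 5 routes. (The true minimum is 4.)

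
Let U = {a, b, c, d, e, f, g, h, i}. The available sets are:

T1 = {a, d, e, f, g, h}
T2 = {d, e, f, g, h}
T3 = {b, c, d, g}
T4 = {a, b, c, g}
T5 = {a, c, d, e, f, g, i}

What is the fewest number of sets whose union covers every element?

3

T1, T3, T5 together cover {a, b, c, d, e, f, g, h, i} — every element.
No 2 of the 5 sets cover everything (all 10 pairs fall short), so 3 is minimum.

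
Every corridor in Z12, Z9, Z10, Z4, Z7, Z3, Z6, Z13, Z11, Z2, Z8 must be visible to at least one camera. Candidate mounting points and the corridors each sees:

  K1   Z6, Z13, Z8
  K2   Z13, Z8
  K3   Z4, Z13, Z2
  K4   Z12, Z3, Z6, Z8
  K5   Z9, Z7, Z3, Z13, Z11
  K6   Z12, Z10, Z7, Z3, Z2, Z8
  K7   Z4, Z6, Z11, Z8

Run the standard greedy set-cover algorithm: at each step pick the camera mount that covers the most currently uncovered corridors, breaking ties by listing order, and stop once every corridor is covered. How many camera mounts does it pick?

3

Pick 1: K6 covers 6 new corridors (Z12, Z10, Z7, Z3, Z2, Z8).
Pick 2: K5 covers 3 new corridors (Z9, Z13, Z11).
Pick 3: K7 covers 2 new corridors (Z4, Z6).
Greedy uses 3 camera mounts.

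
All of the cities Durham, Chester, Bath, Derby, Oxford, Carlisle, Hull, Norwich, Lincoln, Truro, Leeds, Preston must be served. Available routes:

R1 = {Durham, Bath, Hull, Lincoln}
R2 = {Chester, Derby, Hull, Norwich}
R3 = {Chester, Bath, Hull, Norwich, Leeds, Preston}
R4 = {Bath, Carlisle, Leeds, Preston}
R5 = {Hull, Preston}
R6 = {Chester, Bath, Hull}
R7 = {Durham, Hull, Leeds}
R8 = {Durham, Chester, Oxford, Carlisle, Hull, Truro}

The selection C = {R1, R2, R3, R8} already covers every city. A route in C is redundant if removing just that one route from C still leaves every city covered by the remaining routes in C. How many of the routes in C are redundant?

Drop R1: Lincoln uncovered — not redundant.
Drop R2: Derby uncovered — not redundant.
Drop R3: Leeds, Preston uncovered — not redundant.
Drop R8: Oxford, Carlisle, Truro uncovered — not redundant.
None of the routes in C is redundant.

0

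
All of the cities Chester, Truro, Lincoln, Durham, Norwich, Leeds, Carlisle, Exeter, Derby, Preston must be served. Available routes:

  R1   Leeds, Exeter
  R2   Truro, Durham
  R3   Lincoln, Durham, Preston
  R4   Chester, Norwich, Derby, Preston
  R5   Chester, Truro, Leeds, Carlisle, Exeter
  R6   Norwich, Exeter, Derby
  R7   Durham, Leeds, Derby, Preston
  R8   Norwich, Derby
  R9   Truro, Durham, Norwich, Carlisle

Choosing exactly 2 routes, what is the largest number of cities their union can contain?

Choosing R3, R5 covers {Chester, Truro, Lincoln, Durham, Leeds, Carlisle, Exeter, Preston} — 8 cities.
No choice of 2 routes does better; here Norwich, Derby are left uncovered.

8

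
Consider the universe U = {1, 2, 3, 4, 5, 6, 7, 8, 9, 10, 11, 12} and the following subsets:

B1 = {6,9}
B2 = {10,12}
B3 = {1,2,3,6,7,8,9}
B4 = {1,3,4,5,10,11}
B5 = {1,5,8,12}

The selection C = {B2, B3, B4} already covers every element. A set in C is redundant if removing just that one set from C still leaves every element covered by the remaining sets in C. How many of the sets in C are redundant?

0

Drop B2: 12 uncovered — not redundant.
Drop B3: 2, 6, 7, 8, … uncovered — not redundant.
Drop B4: 4, 5, 11 uncovered — not redundant.
None of the sets in C is redundant.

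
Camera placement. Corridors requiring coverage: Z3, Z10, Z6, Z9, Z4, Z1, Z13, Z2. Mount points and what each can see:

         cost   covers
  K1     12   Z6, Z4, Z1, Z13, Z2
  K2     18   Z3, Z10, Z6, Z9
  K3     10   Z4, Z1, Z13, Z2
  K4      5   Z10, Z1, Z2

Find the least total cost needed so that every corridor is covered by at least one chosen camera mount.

K2, K3 cover every corridor at cost 18 + 10 = 28.
Any cover uses at least 2 camera mounts; among all covering selections none totals below 28.
Greedy by coverage-per-cost would pick K4, K1, K2 for 35 — worse than the optimum 28.

28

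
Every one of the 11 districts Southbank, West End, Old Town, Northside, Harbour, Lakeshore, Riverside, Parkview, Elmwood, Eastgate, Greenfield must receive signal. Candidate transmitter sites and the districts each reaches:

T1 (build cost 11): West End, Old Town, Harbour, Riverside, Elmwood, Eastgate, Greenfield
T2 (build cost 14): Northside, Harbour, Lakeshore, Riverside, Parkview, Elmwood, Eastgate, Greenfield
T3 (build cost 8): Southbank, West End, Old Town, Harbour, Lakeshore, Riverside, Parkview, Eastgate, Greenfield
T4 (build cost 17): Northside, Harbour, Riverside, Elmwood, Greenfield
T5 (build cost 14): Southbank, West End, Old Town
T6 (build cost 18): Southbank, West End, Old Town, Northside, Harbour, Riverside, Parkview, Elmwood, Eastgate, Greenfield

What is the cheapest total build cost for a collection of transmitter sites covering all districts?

T2, T3 cover every district at build cost 14 + 8 = 22.
Any cover uses at least 2 transmitter sites; among all covering selections none totals below 22.

22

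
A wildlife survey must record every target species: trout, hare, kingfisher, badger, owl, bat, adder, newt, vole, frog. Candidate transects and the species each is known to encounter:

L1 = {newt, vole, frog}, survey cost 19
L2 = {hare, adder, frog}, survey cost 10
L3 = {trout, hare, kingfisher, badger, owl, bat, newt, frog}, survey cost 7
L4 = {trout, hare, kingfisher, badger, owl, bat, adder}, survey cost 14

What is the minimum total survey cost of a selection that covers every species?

L1, L4 cover every species at survey cost 19 + 14 = 33.
Any cover uses at least 2 transects; among all covering selections none totals below 33.
Greedy by coverage-per-survey cost would pick L3, L2, L1 for 36 — worse than the optimum 33.

33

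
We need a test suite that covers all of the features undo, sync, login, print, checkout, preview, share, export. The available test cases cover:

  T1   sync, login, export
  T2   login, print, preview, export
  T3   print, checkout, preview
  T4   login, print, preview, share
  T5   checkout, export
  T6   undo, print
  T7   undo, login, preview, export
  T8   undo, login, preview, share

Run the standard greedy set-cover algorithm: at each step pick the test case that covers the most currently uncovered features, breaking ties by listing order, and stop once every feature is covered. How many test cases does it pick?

4

Pick 1: T2 covers 4 new features (login, print, preview, export).
Pick 2: T8 covers 2 new features (undo, share).
Pick 3: T1 covers 1 new features (sync).
Pick 4: T3 covers 1 new features (checkout).
Greedy uses 4 test cases. (The true minimum is 3.)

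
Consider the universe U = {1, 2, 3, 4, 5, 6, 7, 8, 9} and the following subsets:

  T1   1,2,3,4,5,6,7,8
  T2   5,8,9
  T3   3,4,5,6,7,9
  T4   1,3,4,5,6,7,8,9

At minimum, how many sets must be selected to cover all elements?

T1, T2 together cover {1, 2, 3, 4, 5, 6, 7, 8, 9} — every element.
No single set contains all 9 elements, so 2 is optimal.

2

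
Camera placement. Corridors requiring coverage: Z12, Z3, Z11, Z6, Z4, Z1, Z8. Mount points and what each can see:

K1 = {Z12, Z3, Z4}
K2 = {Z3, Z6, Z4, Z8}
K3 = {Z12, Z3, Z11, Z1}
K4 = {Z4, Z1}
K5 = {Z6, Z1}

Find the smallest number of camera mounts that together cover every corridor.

K2, K3 together cover {Z12, Z3, Z11, Z6, Z4, Z1, Z8} — every corridor.
No single camera mount contains all 7 corridors, so 2 is optimal.

2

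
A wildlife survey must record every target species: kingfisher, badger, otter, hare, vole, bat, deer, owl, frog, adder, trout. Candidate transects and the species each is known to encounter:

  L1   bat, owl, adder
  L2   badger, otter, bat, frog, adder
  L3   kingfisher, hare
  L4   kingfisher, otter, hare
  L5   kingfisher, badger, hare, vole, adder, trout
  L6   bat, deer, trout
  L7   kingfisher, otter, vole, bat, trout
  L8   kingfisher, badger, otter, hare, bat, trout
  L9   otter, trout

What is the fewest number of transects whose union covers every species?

4

L1, L2, L5, L6 together cover {kingfisher, badger, otter, hare, vole, bat, deer, owl, frog, adder, trout} — every species.
No 3 of the 9 transects cover everything (all 84 triples fall short), so 4 is minimum.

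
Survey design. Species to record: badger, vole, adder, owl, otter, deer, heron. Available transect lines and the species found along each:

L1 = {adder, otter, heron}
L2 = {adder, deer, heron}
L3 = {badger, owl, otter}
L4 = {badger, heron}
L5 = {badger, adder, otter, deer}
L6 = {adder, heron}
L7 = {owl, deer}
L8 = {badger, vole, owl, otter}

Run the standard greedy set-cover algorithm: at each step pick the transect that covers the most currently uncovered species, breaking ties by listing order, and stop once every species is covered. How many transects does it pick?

3

Pick 1: L5 covers 4 new species (badger, adder, otter, deer).
Pick 2: L8 covers 2 new species (vole, owl).
Pick 3: L1 covers 1 new species (heron).
Greedy uses 3 transects. (The true minimum is 2.)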